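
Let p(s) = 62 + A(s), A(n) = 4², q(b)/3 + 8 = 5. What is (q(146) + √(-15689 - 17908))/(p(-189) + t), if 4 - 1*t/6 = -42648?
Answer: -3/85330 + I*√3733/85330 ≈ -3.5158e-5 + 0.00071602*I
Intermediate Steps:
t = 255912 (t = 24 - 6*(-42648) = 24 + 255888 = 255912)
q(b) = -9 (q(b) = -24 + 3*5 = -24 + 15 = -9)
A(n) = 16
p(s) = 78 (p(s) = 62 + 16 = 78)
(q(146) + √(-15689 - 17908))/(p(-189) + t) = (-9 + √(-15689 - 17908))/(78 + 255912) = (-9 + √(-33597))/255990 = (-9 + 3*I*√3733)*(1/255990) = -3/85330 + I*√3733/85330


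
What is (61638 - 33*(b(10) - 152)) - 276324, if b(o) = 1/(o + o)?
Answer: -4193433/20 ≈ -2.0967e+5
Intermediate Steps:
b(o) = 1/(2*o)
(61638 - 33*(b(10) - 152)) - 276324 = (61638 - 33*((1/2)/10 - 152)) - 276324 = (61638 - 33*((1/2)*(1/10) - 152)) - 276324 = (61638 - 33*(1/20 - 152)) - 276324 = (61638 - 33*(-3039/20)) - 276324 = (61638 + 100287/20) - 276324 = 1333047/20 - 276324 = -4193433/20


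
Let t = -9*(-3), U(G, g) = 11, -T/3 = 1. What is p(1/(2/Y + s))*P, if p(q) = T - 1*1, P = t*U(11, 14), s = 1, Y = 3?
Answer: -1188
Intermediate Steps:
T = -3 (T = -3*1 = -3)
t = 27
P = 297 (P = 27*11 = 297)
p(q) = -4 (p(q) = -3 - 1*1 = -3 - 1 = -4)
p(1/(2/Y + s))*P = -4*297 = -1188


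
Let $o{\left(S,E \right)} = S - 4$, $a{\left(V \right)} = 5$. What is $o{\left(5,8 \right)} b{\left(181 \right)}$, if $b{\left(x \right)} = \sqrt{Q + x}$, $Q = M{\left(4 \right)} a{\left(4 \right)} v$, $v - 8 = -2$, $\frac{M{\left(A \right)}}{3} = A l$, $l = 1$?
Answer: $\sqrt{541} \approx 23.259$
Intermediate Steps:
$o{\left(S,E \right)} = -4 + S$ ($o{\left(S,E \right)} = S - 4 = -4 + S$)
$M{\left(A \right)} = 3 A$ ($M{\left(A \right)} = 3 A 1 = 3 A$)
$v = 6$ ($v = 8 - 2 = 6$)
$Q = 360$ ($Q = 3 \cdot 4 \cdot 5 \cdot 6 = 12 \cdot 5 \cdot 6 = 60 \cdot 6 = 360$)
$b{\left(x \right)} = \sqrt{360 + x}$
$o{\left(5,8 \right)} b{\left(181 \right)} = \left(-4 + 5\right) \sqrt{360 + 181} = 1 \sqrt{541} = \sqrt{541}$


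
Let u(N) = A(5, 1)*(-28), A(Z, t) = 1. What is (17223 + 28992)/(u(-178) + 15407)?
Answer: 3555/1183 ≈ 3.0051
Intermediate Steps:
u(N) = -28 (u(N) = 1*(-28) = -28)
(17223 + 28992)/(u(-178) + 15407) = (17223 + 28992)/(-28 + 15407) = 46215/15379 = 46215*(1/15379) = 3555/1183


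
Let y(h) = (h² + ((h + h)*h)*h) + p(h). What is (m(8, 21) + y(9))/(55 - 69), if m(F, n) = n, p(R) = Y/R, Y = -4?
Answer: -7018/63 ≈ -111.40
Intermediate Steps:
p(R) = -4/R
y(h) = h² - 4/h + 2*h³ (y(h) = (h² + ((h + h)*h)*h) - 4/h = (h² + ((2*h)*h)*h) - 4/h = (h² + (2*h²)*h) - 4/h = (h² + 2*h³) - 4/h = h² - 4/h + 2*h³)
(m(8, 21) + y(9))/(55 - 69) = (21 + (-4 + 9³*(1 + 2*9))/9)/(55 - 69) = (21 + (-4 + 729*(1 + 18))/9)/(-14) = (21 + (-4 + 729*19)/9)*(-1/14) = (21 + (-4 + 13851)/9)*(-1/14) = (21 + (⅑)*13847)*(-1/14) = (21 + 13847/9)*(-1/14) = (14036/9)*(-1/14) = -7018/63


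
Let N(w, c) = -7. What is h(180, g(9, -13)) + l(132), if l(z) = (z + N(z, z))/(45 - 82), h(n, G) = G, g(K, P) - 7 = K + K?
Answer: 800/37 ≈ 21.622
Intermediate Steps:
g(K, P) = 7 + 2*K (g(K, P) = 7 + (K + K) = 7 + 2*K)
l(z) = 7/37 - z/37 (l(z) = (z - 7)/(45 - 82) = (-7 + z)/(-37) = (-7 + z)*(-1/37) = 7/37 - z/37)
h(180, g(9, -13)) + l(132) = (7 + 2*9) + (7/37 - 1/37*132) = (7 + 18) + (7/37 - 132/37) = 25 - 125/37 = 800/37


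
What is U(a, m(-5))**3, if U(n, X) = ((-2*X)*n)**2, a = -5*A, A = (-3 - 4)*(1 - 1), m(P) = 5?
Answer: 0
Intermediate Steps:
A = 0 (A = -7*0 = 0)
a = 0 (a = -5*0 = 0)
U(n, X) = 4*X**2*n**2 (U(n, X) = (-2*X*n)**2 = 4*X**2*n**2)
U(a, m(-5))**3 = (4*5**2*0**2)**3 = (4*25*0)**3 = 0**3 = 0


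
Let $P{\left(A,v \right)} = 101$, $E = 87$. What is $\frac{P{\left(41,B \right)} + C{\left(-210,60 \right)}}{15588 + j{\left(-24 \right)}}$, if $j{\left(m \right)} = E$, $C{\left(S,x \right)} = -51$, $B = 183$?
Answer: $\frac{2}{627} \approx 0.0031898$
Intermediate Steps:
$j{\left(m \right)} = 87$
$\frac{P{\left(41,B \right)} + C{\left(-210,60 \right)}}{15588 + j{\left(-24 \right)}} = \frac{101 - 51}{15588 + 87} = \frac{50}{15675} = 50 \cdot \frac{1}{15675} = \frac{2}{627}$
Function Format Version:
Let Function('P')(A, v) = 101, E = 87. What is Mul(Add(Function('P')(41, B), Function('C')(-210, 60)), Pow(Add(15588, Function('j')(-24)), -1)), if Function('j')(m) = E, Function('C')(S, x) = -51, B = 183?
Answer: Rational(2, 627) ≈ 0.0031898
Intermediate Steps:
Function('j')(m) = 87
Mul(Add(Function('P')(41, B), Function('C')(-210, 60)), Pow(Add(15588, Function('j')(-24)), -1)) = Mul(Add(101, -51), Pow(Add(15588, 87), -1)) = Mul(50, Pow(15675, -1)) = Mul(50, Rational(1, 15675)) = Rational(2, 627)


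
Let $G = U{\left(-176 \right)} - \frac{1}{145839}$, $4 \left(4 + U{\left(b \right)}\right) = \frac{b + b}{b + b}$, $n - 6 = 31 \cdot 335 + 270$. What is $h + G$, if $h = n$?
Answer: $\frac{6216970727}{583356} \approx 10657.0$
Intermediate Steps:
$n = 10661$ ($n = 6 + \left(31 \cdot 335 + 270\right) = 6 + \left(10385 + 270\right) = 6 + 10655 = 10661$)
$h = 10661$
$U{\left(b \right)} = - \frac{15}{4}$ ($U{\left(b \right)} = -4 + \frac{\left(b + b\right) \frac{1}{b + b}}{4} = -4 + \frac{2 b \frac{1}{2 b}}{4} = -4 + \frac{1}{4} \cdot 1 = -4 + \frac{1}{4} = - \frac{15}{4}$)
$G = - \frac{2187589}{583356}$ ($G = - \frac{15}{4} - \frac{1}{145839} = - \frac{2187589}{583356} \approx -3.75$)
$h + G = 10661 - \frac{2187589}{583356} = \frac{6216970727}{583356}$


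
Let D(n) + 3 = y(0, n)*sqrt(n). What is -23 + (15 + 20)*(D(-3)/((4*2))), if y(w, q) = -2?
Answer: -289/8 - 35*I*sqrt(3)/4 ≈ -36.125 - 15.155*I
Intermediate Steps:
D(n) = -3 - 2*sqrt(n)
-23 + (15 + 20)*(D(-3)/((4*2))) = -23 + (15 + 20)*((-3 - 2*I*sqrt(3))/((4*2))) = -23 + 35*((-3 - 2*I*sqrt(3))/8) = -23 + 35*((-3 - 2*I*sqrt(3))*(1/8)) = -23 + 35*(-3/8 - I*sqrt(3)/4) = -23 + (-105/8 - 35*I*sqrt(3)/4) = -289/8 - 35*I*sqrt(3)/4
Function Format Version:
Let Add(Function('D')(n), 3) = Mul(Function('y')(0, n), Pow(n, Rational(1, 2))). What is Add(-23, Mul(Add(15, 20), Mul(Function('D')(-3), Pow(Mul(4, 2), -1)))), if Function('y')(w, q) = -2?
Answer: Add(Rational(-289, 8), Mul(Rational(-35, 4), I, Pow(3, Rational(1, 2)))) ≈ Add(-36.125, Mul(-15.155, I))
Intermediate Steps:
Function('D')(n) = Add(-3, Mul(-2, Pow(n, Rational(1, 2))))
Add(-23, Mul(Add(15, 20), Mul(Function('D')(-3), Pow(Mul(4, 2), -1)))) = Add(-23, Mul(Add(15, 20), Mul(Add(-3, Mul(-2, Pow(-3, Rational(1, 2)))), Pow(Mul(4, 2), -1)))) = Add(-23, Mul(35, Mul(Add(-3, Mul(-2, Mul(I, Pow(3, Rational(1, 2))))), Pow(8, -1)))) = Add(-23, Mul(35, Mul(Add(-3, Mul(-2, I, Pow(3, Rational(1, 2)))), Rational(1, 8)))) = Add(-23, Mul(35, Add(Rational(-3, 8), Mul(Rational(-1, 4), I, Pow(3, Rational(1, 2)))))) = Add(-23, Add(Rational(-105, 8), Mul(Rational(-35, 4), I, Pow(3, Rational(1, 2))))) = Add(Rational(-289, 8), Mul(Rational(-35, 4), I, Pow(3, Rational(1, 2))))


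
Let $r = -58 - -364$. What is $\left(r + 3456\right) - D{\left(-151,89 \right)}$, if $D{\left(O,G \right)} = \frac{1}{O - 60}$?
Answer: $\frac{793783}{211} \approx 3762.0$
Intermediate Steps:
$D{\left(O,G \right)} = \frac{1}{-60 + O}$
$r = 306$ ($r = -58 + 364 = 306$)
$\left(r + 3456\right) - D{\left(-151,89 \right)} = \left(306 + 3456\right) - \frac{1}{-60 - 151} = 3762 - \frac{1}{-211} = 3762 - - \frac{1}{211} = 3762 + \frac{1}{211} = \frac{793783}{211}$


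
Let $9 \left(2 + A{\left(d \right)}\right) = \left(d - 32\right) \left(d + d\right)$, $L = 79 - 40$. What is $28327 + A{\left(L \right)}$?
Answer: $\frac{85157}{3} \approx 28386.0$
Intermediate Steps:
$L = 39$ ($L = 79 - 40 = 39$)
$A{\left(d \right)} = -2 + \frac{2 d \left(-32 + d\right)}{9}$ ($A{\left(d \right)} = -2 + \frac{\left(d - 32\right) \left(d + d\right)}{9} = -2 + \frac{\left(-32 + d\right) 2 d}{9} = -2 + \frac{2 d \left(-32 + d\right)}{9}$)
$28327 + A{\left(L \right)} = 28327 - \left(\frac{838}{3} - 338\right) = 28327 - - \frac{176}{3} = 28327 + \frac{176}{3} = \frac{85157}{3}$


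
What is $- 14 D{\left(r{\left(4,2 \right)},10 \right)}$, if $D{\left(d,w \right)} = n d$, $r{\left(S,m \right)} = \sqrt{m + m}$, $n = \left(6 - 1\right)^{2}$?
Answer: $-700$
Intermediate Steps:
$n = 25$ ($n = 5^{2} = 25$)
$r{\left(S,m \right)} = \sqrt{2} \sqrt{m}$ ($r{\left(S,m \right)} = \sqrt{2 m} = \sqrt{2} \sqrt{m}$)
$D{\left(d,w \right)} = 25 d$
$- 14 D{\left(r{\left(4,2 \right)},10 \right)} = - 14 \cdot 25 \sqrt{2} \sqrt{2} = - 14 \cdot 25 \cdot 2 = \left(-14\right) 50 = -700$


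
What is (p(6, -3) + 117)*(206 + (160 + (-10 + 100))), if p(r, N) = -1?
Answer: 52896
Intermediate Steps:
(p(6, -3) + 117)*(206 + (160 + (-10 + 100))) = (-1 + 117)*(206 + (160 + (-10 + 100))) = 116*(206 + (160 + 90)) = 116*(206 + 250) = 116*456 = 52896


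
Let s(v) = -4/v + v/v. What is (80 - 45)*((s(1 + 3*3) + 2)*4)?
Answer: 364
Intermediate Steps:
s(v) = 1 - 4/v (s(v) = -4/v + 1 = 1 - 4/v)
(80 - 45)*((s(1 + 3*3) + 2)*4) = (80 - 45)*(((-4 + (1 + 3*3))/(1 + 3*3) + 2)*4) = 35*(((-4 + (1 + 9))/(1 + 9) + 2)*4) = 35*(((-4 + 10)/10 + 2)*4) = 35*(((⅒)*6 + 2)*4) = 35*((⅗ + 2)*4) = 35*((13/5)*4) = 35*(52/5) = 364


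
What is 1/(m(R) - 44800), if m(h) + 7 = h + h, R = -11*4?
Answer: -1/44895 ≈ -2.2274e-5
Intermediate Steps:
R = -44
m(h) = -7 + 2*h (m(h) = -7 + (h + h) = -7 + 2*h)
1/(m(R) - 44800) = 1/((-7 + 2*(-44)) - 44800) = 1/((-7 - 88) - 44800) = 1/(-95 - 44800) = 1/(-44895) = -1/44895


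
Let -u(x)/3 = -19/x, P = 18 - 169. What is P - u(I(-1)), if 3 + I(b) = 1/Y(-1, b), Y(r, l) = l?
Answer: -547/4 ≈ -136.75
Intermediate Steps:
I(b) = -3 + 1/b
P = -151
u(x) = 57/x (u(x) = -(-57)/x = 57/x)
P - u(I(-1)) = -151 - 57/(-3 + 1/(-1)) = -151 - 57/(-3 - 1) = -151 - 57/(-4) = -151 - 57*(-1)/4 = -151 - 1*(-57/4) = -151 + 57/4 = -547/4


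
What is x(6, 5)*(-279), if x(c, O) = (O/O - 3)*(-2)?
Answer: -1116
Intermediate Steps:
x(c, O) = 4 (x(c, O) = (1 - 3)*(-2) = -2*(-2) = 4)
x(6, 5)*(-279) = 4*(-279) = -1116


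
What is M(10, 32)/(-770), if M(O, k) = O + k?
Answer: -3/55 ≈ -0.054545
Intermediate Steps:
M(10, 32)/(-770) = (10 + 32)/(-770) = 42*(-1/770) = -3/55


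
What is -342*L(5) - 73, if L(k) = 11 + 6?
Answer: -5887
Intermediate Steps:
L(k) = 17
-342*L(5) - 73 = -342*17 - 73 = -5814 - 73 = -5887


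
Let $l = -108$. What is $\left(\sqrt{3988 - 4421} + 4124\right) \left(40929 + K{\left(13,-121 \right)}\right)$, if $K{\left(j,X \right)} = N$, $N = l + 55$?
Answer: $168572624 + 40876 i \sqrt{433} \approx 1.6857 \cdot 10^{8} + 8.5057 \cdot 10^{5} i$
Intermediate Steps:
$N = -53$ ($N = -108 + 55 = -53$)
$K{\left(j,X \right)} = -53$
$\left(\sqrt{3988 - 4421} + 4124\right) \left(40929 + K{\left(13,-121 \right)}\right) = \left(\sqrt{3988 - 4421} + 4124\right) \left(40929 - 53\right) = \left(\sqrt{-433} + 4124\right) 40876 = \left(i \sqrt{433} + 4124\right) 40876 = \left(4124 + i \sqrt{433}\right) 40876 = 168572624 + 40876 i \sqrt{433}$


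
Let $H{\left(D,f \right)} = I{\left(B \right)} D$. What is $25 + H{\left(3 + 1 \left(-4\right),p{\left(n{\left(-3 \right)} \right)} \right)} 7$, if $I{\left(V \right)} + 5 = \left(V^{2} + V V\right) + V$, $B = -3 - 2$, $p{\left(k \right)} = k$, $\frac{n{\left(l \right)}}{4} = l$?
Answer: $-255$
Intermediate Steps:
$n{\left(l \right)} = 4 l$
$B = -5$
$I{\left(V \right)} = -5 + V + 2 V^{2}$ ($I{\left(V \right)} = -5 + \left(\left(V^{2} + V V\right) + V\right) = -5 + \left(\left(V^{2} + V^{2}\right) + V\right) = -5 + \left(2 V^{2} + V\right) = -5 + \left(V + 2 V^{2}\right) = -5 + V + 2 V^{2}$)
$H{\left(D,f \right)} = 40 D$ ($H{\left(D,f \right)} = \left(-5 - 5 + 2 \left(-5\right)^{2}\right) D = \left(-5 - 5 + 2 \cdot 25\right) D = \left(-5 - 5 + 50\right) D = 40 D$)
$25 + H{\left(3 + 1 \left(-4\right),p{\left(n{\left(-3 \right)} \right)} \right)} 7 = 25 + 40 \left(3 + 1 \left(-4\right)\right) 7 = 25 + 40 \left(3 - 4\right) 7 = 25 + 40 \left(-1\right) 7 = 25 - 280 = -255$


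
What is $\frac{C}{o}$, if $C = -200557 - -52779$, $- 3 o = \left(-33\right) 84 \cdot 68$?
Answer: $- \frac{73889}{31416} \approx -2.352$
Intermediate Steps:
$o = 62832$ ($o = - \frac{\left(-33\right) 84 \cdot 68}{3} = - \frac{\left(-2772\right) 68}{3} = \left(- \frac{1}{3}\right) \left(-188496\right) = 62832$)
$C = -147778$ ($C = -200557 + 52779 = -147778$)
$\frac{C}{o} = - \frac{147778}{62832} = \left(-147778\right) \frac{1}{62832} = - \frac{73889}{31416}$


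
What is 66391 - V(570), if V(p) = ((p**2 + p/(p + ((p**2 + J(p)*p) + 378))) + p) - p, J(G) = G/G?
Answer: -14063665222/54403 ≈ -2.5851e+5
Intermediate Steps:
J(G) = 1
V(p) = p**2 + p/(378 + p**2 + 2*p) (V(p) = ((p**2 + p/(p + ((p**2 + 1*p) + 378))) + p) - p = ((p**2 + p/(p + ((p**2 + p) + 378))) + p) - p = ((p**2 + p/(p + ((p + p**2) + 378))) + p) - p = ((p**2 + p/(p + (378 + p + p**2))) + p) - p = ((p**2 + p/(378 + p**2 + 2*p)) + p) - p = (p + p**2 + p/(378 + p**2 + 2*p)) - p = p**2 + p/(378 + p**2 + 2*p))
66391 - V(570) = 66391 - 570*(1 + 570**3 + 2*570**2 + 378*570)/(378 + 570**2 + 2*570) = 66391 - 570*(1 + 185193000 + 2*324900 + 215460)/(378 + 324900 + 1140) = 66391 - 570*(1 + 185193000 + 649800 + 215460)/326418 = 66391 - 570*186058261/326418 = 66391 - 1*17675534795/54403 = 66391 - 17675534795/54403 = -14063665222/54403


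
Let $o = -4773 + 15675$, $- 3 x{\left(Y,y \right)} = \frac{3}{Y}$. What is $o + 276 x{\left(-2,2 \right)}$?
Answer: $11040$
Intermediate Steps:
$x{\left(Y,y \right)} = - \frac{1}{Y}$ ($x{\left(Y,y \right)} = - \frac{3 \frac{1}{Y}}{3} = - \frac{1}{Y}$)
$o = 10902$
$o + 276 x{\left(-2,2 \right)} = 10902 + 276 \left(- \frac{1}{-2}\right) = 10902 + 276 \left(\left(-1\right) \left(- \frac{1}{2}\right)\right) = 10902 + 276 \cdot \frac{1}{2} = 10902 + 138 = 11040$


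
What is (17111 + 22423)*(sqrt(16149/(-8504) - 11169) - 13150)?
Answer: -519872100 + 98835*I*sqrt(8078572518)/2126 ≈ -5.1987e+8 + 4.1784e+6*I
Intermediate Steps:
(17111 + 22423)*(sqrt(16149/(-8504) - 11169) - 13150) = 39534*(sqrt(16149*(-1/8504) - 11169) - 13150) = 39534*(sqrt(-16149/8504 - 11169) - 13150) = 39534*(sqrt(-94997325/8504) - 13150) = 39534*(5*I*sqrt(8078572518)/4252 - 13150) = 39534*(-13150 + 5*I*sqrt(8078572518)/4252) = -519872100 + 98835*I*sqrt(8078572518)/2126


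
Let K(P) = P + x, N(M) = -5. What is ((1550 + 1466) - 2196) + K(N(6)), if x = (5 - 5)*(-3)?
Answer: 815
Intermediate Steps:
x = 0 (x = 0*(-3) = 0)
K(P) = P (K(P) = P + 0 = P)
((1550 + 1466) - 2196) + K(N(6)) = ((1550 + 1466) - 2196) - 5 = (3016 - 2196) - 5 = 820 - 5 = 815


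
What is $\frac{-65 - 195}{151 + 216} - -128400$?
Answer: $\frac{47122540}{367} \approx 1.284 \cdot 10^{5}$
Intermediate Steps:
$\frac{-65 - 195}{151 + 216} - -128400 = - \frac{260}{367} + 128400 = \frac{47122540}{367}$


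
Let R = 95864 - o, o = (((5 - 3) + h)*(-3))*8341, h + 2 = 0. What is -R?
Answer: -95864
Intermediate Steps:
h = -2 (h = -2 + 0 = -2)
o = 0 (o = (((5 - 3) - 2)*(-3))*8341 = ((2 - 2)*(-3))*8341 = (0*(-3))*8341 = 0*8341 = 0)
R = 95864 (R = 95864 - 1*0 = 95864 + 0 = 95864)
-R = -1*95864 = -95864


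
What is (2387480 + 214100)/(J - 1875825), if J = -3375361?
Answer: -1300790/2625593 ≈ -0.49543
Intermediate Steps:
(2387480 + 214100)/(J - 1875825) = (2387480 + 214100)/(-3375361 - 1875825) = 2601580/(-5251186) = 2601580*(-1/5251186) = -1300790/2625593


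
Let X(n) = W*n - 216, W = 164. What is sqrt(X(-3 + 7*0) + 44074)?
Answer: sqrt(43366) ≈ 208.25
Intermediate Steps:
X(n) = -216 + 164*n (X(n) = 164*n - 216 = -216 + 164*n)
sqrt(X(-3 + 7*0) + 44074) = sqrt((-216 + 164*(-3 + 7*0)) + 44074) = sqrt((-216 + 164*(-3 + 0)) + 44074) = sqrt((-216 + 164*(-3)) + 44074) = sqrt((-216 - 492) + 44074) = sqrt(-708 + 44074) = sqrt(43366)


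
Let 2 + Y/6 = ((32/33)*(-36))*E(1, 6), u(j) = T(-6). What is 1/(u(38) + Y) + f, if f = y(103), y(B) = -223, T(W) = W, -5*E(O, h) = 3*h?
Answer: -9027431/40482 ≈ -223.00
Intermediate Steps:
E(O, h) = -3*h/5
u(j) = -6
f = -223
Y = 40812/55 (Y = -12 + 6*(((32/33)*(-36))*(-⅗*6)) = -12 + 6*(((32*(1/33))*(-36))*(-18/5)) = -12 + 6*(((32/33)*(-36))*(-18/5)) = -12 + 6*(-384/11*(-18/5)) = -12 + 6*(6912/55) = -12 + 41472/55 = 40812/55 ≈ 742.04)
1/(u(38) + Y) + f = 1/(-6 + 40812/55) - 223 = 1/(40482/55) - 223 = 55/40482 - 223 = -9027431/40482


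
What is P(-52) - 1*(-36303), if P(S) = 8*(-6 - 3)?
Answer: 36231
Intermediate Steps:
P(S) = -72 (P(S) = 8*(-9) = -72)
P(-52) - 1*(-36303) = -72 - 1*(-36303) = -72 + 36303 = 36231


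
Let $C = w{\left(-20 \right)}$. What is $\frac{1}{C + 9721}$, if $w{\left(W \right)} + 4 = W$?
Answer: $\frac{1}{9697} \approx 0.00010312$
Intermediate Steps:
$w{\left(W \right)} = -4 + W$
$C = -24$ ($C = -4 - 20 = -24$)
$\frac{1}{C + 9721} = \frac{1}{-24 + 9721} = \frac{1}{9697}$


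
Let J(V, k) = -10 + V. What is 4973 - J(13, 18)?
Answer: 4970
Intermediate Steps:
4973 - J(13, 18) = 4973 - (-10 + 13) = 4973 - 1*3 = 4973 - 3 = 4970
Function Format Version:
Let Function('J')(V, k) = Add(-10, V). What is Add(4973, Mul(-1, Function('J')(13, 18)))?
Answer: 4970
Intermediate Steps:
Add(4973, Mul(-1, Function('J')(13, 18))) = Add(4973, Mul(-1, Add(-10, 13))) = Add(4973, Mul(-1, 3)) = Add(4973, -3) = 4970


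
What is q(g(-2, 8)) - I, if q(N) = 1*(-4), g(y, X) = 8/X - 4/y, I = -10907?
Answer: 10903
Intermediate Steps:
g(y, X) = -4/y + 8/X
q(N) = -4
q(g(-2, 8)) - I = -4 - 1*(-10907) = -4 + 10907 = 10903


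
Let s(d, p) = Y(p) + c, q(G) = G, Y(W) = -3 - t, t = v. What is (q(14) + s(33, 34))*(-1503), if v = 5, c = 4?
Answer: -15030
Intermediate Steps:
t = 5
Y(W) = -8 (Y(W) = -3 - 1*5 = -3 - 5 = -8)
s(d, p) = -4 (s(d, p) = -8 + 4 = -4)
(q(14) + s(33, 34))*(-1503) = (14 - 4)*(-1503) = 10*(-1503) = -15030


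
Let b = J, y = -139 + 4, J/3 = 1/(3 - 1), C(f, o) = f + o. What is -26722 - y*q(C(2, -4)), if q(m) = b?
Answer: -53039/2 ≈ -26520.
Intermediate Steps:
J = 3/2 (J = 3/(3 - 1) = 3/2 ≈ 1.5000)
y = -135
b = 3/2 ≈ 1.5000
q(m) = 3/2
-26722 - y*q(C(2, -4)) = -26722 - (-135)*3/2 = -26722 - 1*(-405/2) = -26722 + 405/2 = -53039/2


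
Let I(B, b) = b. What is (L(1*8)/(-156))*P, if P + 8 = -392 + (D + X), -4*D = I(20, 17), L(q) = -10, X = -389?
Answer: -15865/312 ≈ -50.849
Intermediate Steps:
D = -17/4 (D = -¼*17 = -17/4 ≈ -4.2500)
P = -3173/4 (P = -8 + (-392 + (-17/4 - 389)) = -8 + (-392 - 1573/4) = -8 - 3141/4 = -3173/4 ≈ -793.25)
(L(1*8)/(-156))*P = -10/(-156)*(-3173/4) = -10*(-1/156)*(-3173/4) = (5/78)*(-3173/4) = -15865/312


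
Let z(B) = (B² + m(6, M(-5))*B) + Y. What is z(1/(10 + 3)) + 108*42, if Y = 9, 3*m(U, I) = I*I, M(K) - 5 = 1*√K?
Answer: 2304578/507 + 10*I*√5/39 ≈ 4545.5 + 0.57335*I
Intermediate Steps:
M(K) = 5 + √K (M(K) = 5 + 1*√K = 5 + √K)
m(U, I) = I²/3 (m(U, I) = (I*I)/3 = I²/3)
z(B) = 9 + B² + B*(5 + I*√5)²/3 (z(B) = (B² + ((5 + √(-5))²/3)*B) + 9 = (B² + ((5 + I*√5)²/3)*B) + 9 = (B² + B*(5 + I*√5)²/3) + 9 = 9 + B² + B*(5 + I*√5)²/3)
z(1/(10 + 3)) + 108*42 = (9 + (1/(10 + 3))² + (5 + I*√5)²/(3*(10 + 3))) + 108*42 = (9 + (1/13)² + (⅓)*(5 + I*√5)²/13) + 4536 = (9 + (1/13)² + (⅓)*(1/13)*(5 + I*√5)²) + 4536 = (9 + 1/169 + (5 + I*√5)²/39) + 4536 = (1522/169 + (5 + I*√5)²/39) + 4536 = 768106/169 + (5 + I*√5)²/39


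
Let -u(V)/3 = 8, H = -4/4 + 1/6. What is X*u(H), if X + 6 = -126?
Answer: 3168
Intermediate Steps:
X = -132 (X = -6 - 126 = -132)
H = -⅚ (H = -4*¼ + 1*(⅙) = -1 + ⅙ = -⅚ ≈ -0.83333)
u(V) = -24 (u(V) = -3*8 = -24)
X*u(H) = -132*(-24) = 3168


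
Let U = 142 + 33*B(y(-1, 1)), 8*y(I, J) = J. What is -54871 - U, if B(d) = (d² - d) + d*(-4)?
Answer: -3519545/64 ≈ -54993.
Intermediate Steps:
y(I, J) = J/8
B(d) = d² - 5*d (B(d) = (d² - d) - 4*d = d² - 5*d)
U = 7801/64 (U = 142 + 33*(((⅛)*1)*(-5 + (⅛)*1)) = 142 + 33*((-5 + ⅛)/8) = 142 + 33*((⅛)*(-39/8)) = 142 + 33*(-39/64) = 142 - 1287/64 = 7801/64 ≈ 121.89)
-54871 - U = -54871 - 1*7801/64 = -54871 - 7801/64 = -3519545/64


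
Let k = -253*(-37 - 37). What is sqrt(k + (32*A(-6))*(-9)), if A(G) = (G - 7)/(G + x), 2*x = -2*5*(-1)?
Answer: sqrt(14978) ≈ 122.38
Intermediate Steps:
x = 5 (x = (-2*5*(-1))/2 = (-10*(-1))/2 = (1/2)*10 = 5)
A(G) = (-7 + G)/(5 + G) (A(G) = (G - 7)/(G + 5) = (-7 + G)/(5 + G))
k = 18722 (k = -253*(-74) = 18722)
sqrt(k + (32*A(-6))*(-9)) = sqrt(18722 + (32*((-7 - 6)/(5 - 6)))*(-9)) = sqrt(18722 + (32*(-13/(-1)))*(-9)) = sqrt(18722 + (32*(-1*(-13)))*(-9)) = sqrt(18722 + (32*13)*(-9)) = sqrt(18722 + 416*(-9)) = sqrt(18722 - 3744) = sqrt(14978)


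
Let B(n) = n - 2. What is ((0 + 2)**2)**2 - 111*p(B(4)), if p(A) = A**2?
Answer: -428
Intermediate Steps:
B(n) = -2 + n
((0 + 2)**2)**2 - 111*p(B(4)) = ((0 + 2)**2)**2 - 111*(-2 + 4)**2 = (2**2)**2 - 111*2**2 = 4**2 - 111*4 = 16 - 444 = -428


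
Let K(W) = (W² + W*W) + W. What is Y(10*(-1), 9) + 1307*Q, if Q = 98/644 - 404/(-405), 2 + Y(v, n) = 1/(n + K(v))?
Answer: 5563535857/3707370 ≈ 1500.7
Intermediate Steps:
K(W) = W + 2*W² (K(W) = (W² + W²) + W = 2*W² + W = W + 2*W²)
Y(v, n) = -2 + 1/(n + v*(1 + 2*v))
Q = 21419/18630 (Q = 98*(1/644) - 404*(-1/405) = 7/46 + 404/405 = 21419/18630 ≈ 1.1497)
Y(10*(-1), 9) + 1307*Q = (1 - 2*9 - 2*10*(-1)*(1 + 2*(10*(-1))))/(9 + (10*(-1))*(1 + 2*(10*(-1)))) + 1307*(21419/18630) = (1 - 18 - 2*(-10)*(1 + 2*(-10)))/(9 - 10*(1 + 2*(-10))) + 27994633/18630 = (1 - 18 - 2*(-10)*(1 - 20))/(9 - 10*(1 - 20)) + 27994633/18630 = (1 - 18 - 2*(-10)*(-19))/(9 - 10*(-19)) + 27994633/18630 = (1 - 18 - 380)/(9 + 190) + 27994633/18630 = -397/199 + 27994633/18630 = 5563535857/3707370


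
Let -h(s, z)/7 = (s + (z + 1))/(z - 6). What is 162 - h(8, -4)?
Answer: 317/2 ≈ 158.50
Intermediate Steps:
h(s, z) = -7*(1 + s + z)/(-6 + z) (h(s, z) = -7*(s + (z + 1))/(z - 6) = -7*(s + (1 + z))/(-6 + z) = -7*(1 + s + z)/(-6 + z))
162 - h(8, -4) = 162 - 7*(-1 - 1*8 - 1*(-4))/(-6 - 4) = 162 - 7*(-1 - 8 + 4)/(-10) = 162 - 7*(-1)*(-5)/10 = 162 - 1*7/2 = 162 - 7/2 = 317/2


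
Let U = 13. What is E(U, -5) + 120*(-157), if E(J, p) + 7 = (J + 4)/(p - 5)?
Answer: -188487/10 ≈ -18849.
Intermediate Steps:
E(J, p) = -7 + (4 + J)/(-5 + p) (E(J, p) = -7 + (J + 4)/(p - 5) = -7 + (4 + J)/(-5 + p))
E(U, -5) + 120*(-157) = (39 + 13 - 7*(-5))/(-5 - 5) + 120*(-157) = (39 + 13 + 35)/(-10) - 18840 = -⅒*87 - 18840 = -87/10 - 18840 = -188487/10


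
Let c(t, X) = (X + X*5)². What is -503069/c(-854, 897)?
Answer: -503069/28965924 ≈ -0.017368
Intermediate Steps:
c(t, X) = 36*X² (c(t, X) = (X + 5*X)² = (6*X)² = 36*X²)
-503069/c(-854, 897) = -503069/(36*897²) = -503069/(36*804609) = -503069/28965924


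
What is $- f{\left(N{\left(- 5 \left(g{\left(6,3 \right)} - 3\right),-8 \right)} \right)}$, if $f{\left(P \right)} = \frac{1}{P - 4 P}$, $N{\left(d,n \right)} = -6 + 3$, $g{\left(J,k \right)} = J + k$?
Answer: $- \frac{1}{9} \approx -0.11111$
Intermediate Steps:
$N{\left(d,n \right)} = -3$
$f{\left(P \right)} = - \frac{1}{3 P}$ ($f{\left(P \right)} = \frac{1}{\left(-3\right) P} = - \frac{1}{3 P}$)
$- f{\left(N{\left(- 5 \left(g{\left(6,3 \right)} - 3\right),-8 \right)} \right)} = - \frac{-1}{3 \left(-3\right)} = - \frac{\left(-1\right) \left(-1\right)}{3 \cdot 3} = \left(-1\right) \frac{1}{9} = - \frac{1}{9}$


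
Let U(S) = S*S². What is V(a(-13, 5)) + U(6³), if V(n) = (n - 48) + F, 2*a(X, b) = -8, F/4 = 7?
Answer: 10077672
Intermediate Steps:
F = 28 (F = 4*7 = 28)
a(X, b) = -4 (a(X, b) = (½)*(-8) = -4)
V(n) = -20 + n (V(n) = (n - 48) + 28 = (-48 + n) + 28 = -20 + n)
U(S) = S³
V(a(-13, 5)) + U(6³) = (-20 - 4) + (6³)³ = -24 + 216³ = -24 + 10077696 = 10077672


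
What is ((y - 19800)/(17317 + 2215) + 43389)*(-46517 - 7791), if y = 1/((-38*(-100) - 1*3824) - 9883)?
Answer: -113988802371978595/48375881 ≈ -2.3563e+9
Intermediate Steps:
y = -1/9907 (y = 1/((3800 - 3824) - 9883) = 1/(-24 - 9883) = 1/(-9907) = -1/9907 ≈ -0.00010094)
((y - 19800)/(17317 + 2215) + 43389)*(-46517 - 7791) = ((-1/9907 - 19800)/(17317 + 2215) + 43389)*(-46517 - 7791) = (-196158601/9907/19532 + 43389)*(-54308) = (-196158601/9907*1/19532 + 43389)*(-54308) = (-196158601/193503524 + 43389)*(-54308) = (8395728244235/193503524)*(-54308) = -113988802371978595/48375881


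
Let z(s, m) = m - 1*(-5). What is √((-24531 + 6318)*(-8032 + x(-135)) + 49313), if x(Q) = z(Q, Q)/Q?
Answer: √1316867315/3 ≈ 12096.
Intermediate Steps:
z(s, m) = 5 + m (z(s, m) = m + 5 = 5 + m)
x(Q) = (5 + Q)/Q
√((-24531 + 6318)*(-8032 + x(-135)) + 49313) = √((-24531 + 6318)*(-8032 + (5 - 135)/(-135)) + 49313) = √(-18213*(-8032 - 1/135*(-130)) + 49313) = √(-18213*(-8032 + 26/27) + 49313) = √(-18213*(-216838/27) + 49313) = √(1316423498/9 + 49313) = √(1316867315/9) = √1316867315/3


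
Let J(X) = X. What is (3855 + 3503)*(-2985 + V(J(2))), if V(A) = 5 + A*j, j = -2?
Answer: -21956272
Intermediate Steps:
V(A) = 5 - 2*A (V(A) = 5 + A*(-2) = 5 - 2*A)
(3855 + 3503)*(-2985 + V(J(2))) = (3855 + 3503)*(-2985 + (5 - 2*2)) = 7358*(-2985 + (5 - 4)) = 7358*(-2985 + 1) = 7358*(-2984) = -21956272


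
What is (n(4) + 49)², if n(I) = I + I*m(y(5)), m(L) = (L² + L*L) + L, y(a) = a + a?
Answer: 797449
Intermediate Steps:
y(a) = 2*a
m(L) = L + 2*L² (m(L) = (L² + L²) + L = 2*L² + L = L + 2*L²)
n(I) = 211*I (n(I) = I + I*((2*5)*(1 + 2*(2*5))) = I + I*(10*(1 + 2*10)) = I + I*(10*(1 + 20)) = I + I*(10*21) = I + I*210 = I + 210*I = 211*I)
(n(4) + 49)² = (211*4 + 49)² = (844 + 49)² = 893² = 797449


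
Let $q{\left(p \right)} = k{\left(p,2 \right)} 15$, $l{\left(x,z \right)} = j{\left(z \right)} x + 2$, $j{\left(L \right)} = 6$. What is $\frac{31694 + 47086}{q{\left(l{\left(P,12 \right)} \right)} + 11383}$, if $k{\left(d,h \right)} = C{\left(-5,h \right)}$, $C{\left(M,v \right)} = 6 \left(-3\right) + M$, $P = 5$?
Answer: $\frac{39390}{5519} \approx 7.1372$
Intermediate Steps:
$l{\left(x,z \right)} = 2 + 6 x$ ($l{\left(x,z \right)} = 6 x + 2 = 2 + 6 x$)
$C{\left(M,v \right)} = -18 + M$
$k{\left(d,h \right)} = -23$ ($k{\left(d,h \right)} = -18 - 5 = -23$)
$q{\left(p \right)} = -345$ ($q{\left(p \right)} = \left(-23\right) 15 = -345$)
$\frac{31694 + 47086}{q{\left(l{\left(P,12 \right)} \right)} + 11383} = \frac{31694 + 47086}{-345 + 11383} = \frac{78780}{11038} = 78780 \cdot \frac{1}{11038} = \frac{39390}{5519}$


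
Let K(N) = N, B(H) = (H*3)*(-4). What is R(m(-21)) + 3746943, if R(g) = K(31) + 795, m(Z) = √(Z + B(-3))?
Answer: 3747769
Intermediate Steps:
B(H) = -12*H (B(H) = (3*H)*(-4) = -12*H)
m(Z) = √(36 + Z) (m(Z) = √(Z - 12*(-3)) = √(Z + 36) = √(36 + Z))
R(g) = 826 (R(g) = 31 + 795 = 826)
R(m(-21)) + 3746943 = 826 + 3746943 = 3747769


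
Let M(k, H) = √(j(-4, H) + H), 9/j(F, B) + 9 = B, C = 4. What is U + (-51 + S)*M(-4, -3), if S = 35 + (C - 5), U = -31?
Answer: -31 - 17*I*√15/2 ≈ -31.0 - 32.92*I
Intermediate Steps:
j(F, B) = 9/(-9 + B)
M(k, H) = √(H + 9/(-9 + H)) (M(k, H) = √(9/(-9 + H) + H) = √(H + 9/(-9 + H)))
S = 34 (S = 35 + (4 - 5) = 35 - 1 = 34)
U + (-51 + S)*M(-4, -3) = -31 + (-51 + 34)*√((9 - 3*(-9 - 3))/(-9 - 3)) = -31 - 17*√(9 - 3*(-12))*(I*√3/6) = -31 - 17*I*√3*√(9 + 36)/6 = -31 - 17*I*√15/2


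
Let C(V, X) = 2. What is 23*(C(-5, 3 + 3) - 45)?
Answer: -989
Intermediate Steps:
23*(C(-5, 3 + 3) - 45) = 23*(2 - 45) = 23*(-43) = -989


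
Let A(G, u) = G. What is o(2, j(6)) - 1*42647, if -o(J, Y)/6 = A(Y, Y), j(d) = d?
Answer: -42683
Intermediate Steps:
o(J, Y) = -6*Y
o(2, j(6)) - 1*42647 = -6*6 - 1*42647 = -36 - 42647 = -42683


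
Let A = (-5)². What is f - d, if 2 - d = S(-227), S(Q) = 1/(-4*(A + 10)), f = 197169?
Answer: 27603379/140 ≈ 1.9717e+5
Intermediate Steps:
A = 25
S(Q) = -1/140 (S(Q) = 1/(-4*(25 + 10)) = 1/(-4*35) = 1/(-140) = -1/140)
d = 281/140 (d = 2 - 1*(-1/140) = 2 + 1/140 = 281/140 ≈ 2.0071)
f - d = 197169 - 1*281/140 = 197169 - 281/140 = 27603379/140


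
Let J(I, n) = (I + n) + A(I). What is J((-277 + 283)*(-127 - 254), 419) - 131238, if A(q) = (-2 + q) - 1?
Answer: -135394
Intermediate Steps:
A(q) = -3 + q
J(I, n) = -3 + n + 2*I (J(I, n) = (I + n) + (-3 + I) = -3 + n + 2*I)
J((-277 + 283)*(-127 - 254), 419) - 131238 = (-3 + 419 + 2*((-277 + 283)*(-127 - 254))) - 131238 = (-3 + 419 + 2*(6*(-381))) - 131238 = (-3 + 419 + 2*(-2286)) - 131238 = (-3 + 419 - 4572) - 131238 = -4156 - 131238 = -135394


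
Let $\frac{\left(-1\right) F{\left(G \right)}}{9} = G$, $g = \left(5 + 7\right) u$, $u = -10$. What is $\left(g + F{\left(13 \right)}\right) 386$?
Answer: $-91482$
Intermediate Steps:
$g = -120$ ($g = \left(5 + 7\right) \left(-10\right) = 12 \left(-10\right) = -120$)
$F{\left(G \right)} = - 9 G$
$\left(g + F{\left(13 \right)}\right) 386 = \left(-120 - 117\right) 386 = \left(-237\right) 386 = -91482$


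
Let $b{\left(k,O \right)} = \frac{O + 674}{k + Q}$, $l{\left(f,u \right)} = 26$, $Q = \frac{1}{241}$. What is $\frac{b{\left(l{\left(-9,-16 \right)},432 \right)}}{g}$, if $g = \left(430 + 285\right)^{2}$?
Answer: $\frac{266546}{3203847075} \approx 8.3196 \cdot 10^{-5}$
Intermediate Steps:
$Q = \frac{1}{241} \approx 0.0041494$
$b{\left(k,O \right)} = \frac{674 + O}{\frac{1}{241} + k}$ ($b{\left(k,O \right)} = \frac{O + 674}{k + \frac{1}{241}} = \frac{674 + O}{\frac{1}{241} + k}$)
$g = 511225$ ($g = 715^{2} = 511225$)
$\frac{b{\left(l{\left(-9,-16 \right)},432 \right)}}{g} = \frac{241 \frac{1}{1 + 241 \cdot 26} \left(674 + 432\right)}{511225} = 241 \frac{1}{1 + 6266} \cdot 1106 \cdot \frac{1}{511225} = 241 \cdot \frac{1}{6267} \cdot 1106 \cdot \frac{1}{511225} = \frac{266546}{6267} \cdot \frac{1}{511225} = \frac{266546}{3203847075}$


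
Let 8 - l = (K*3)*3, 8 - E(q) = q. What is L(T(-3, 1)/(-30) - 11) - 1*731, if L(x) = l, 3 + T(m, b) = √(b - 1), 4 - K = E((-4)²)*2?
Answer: -903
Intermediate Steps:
E(q) = 8 - q
K = 20 (K = 4 - (8 - 1*(-4)²)*2 = 4 - (8 - 1*16)*2 = 4 - (8 - 16)*2 = 4 - (-8)*2 = 4 - 1*(-16) = 4 + 16 = 20)
T(m, b) = -3 + √(-1 + b) (T(m, b) = -3 + √(b - 1) = -3 + √(-1 + b))
l = -172 (l = 8 - 20*3*3 = 8 - 60*3 = 8 - 1*180 = 8 - 180 = -172)
L(x) = -172
L(T(-3, 1)/(-30) - 11) - 1*731 = -172 - 1*731 = -172 - 731 = -903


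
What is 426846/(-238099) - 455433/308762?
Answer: -240231966519/73515923438 ≈ -3.2678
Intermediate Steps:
426846/(-238099) - 455433/308762 = 426846*(-1/238099) - 455433*1/308762 = -426846/238099 - 455433/308762 = -240231966519/73515923438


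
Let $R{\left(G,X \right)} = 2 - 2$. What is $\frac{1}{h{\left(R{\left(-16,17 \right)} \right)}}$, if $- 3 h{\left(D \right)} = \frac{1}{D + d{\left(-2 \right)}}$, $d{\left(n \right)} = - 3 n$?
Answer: $-18$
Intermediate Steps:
$R{\left(G,X \right)} = 0$
$h{\left(D \right)} = - \frac{1}{3 \left(6 + D\right)}$ ($h{\left(D \right)} = - \frac{1}{3 \left(D - -6\right)} = - \frac{1}{3 \left(D + 6\right)} = - \frac{1}{3 \left(6 + D\right)}$)
$\frac{1}{h{\left(R{\left(-16,17 \right)} \right)}} = \frac{1}{\left(-1\right) \frac{1}{18 + 3 \cdot 0}} = \frac{1}{\left(-1\right) \frac{1}{18 + 0}} = \frac{1}{\left(-1\right) \frac{1}{18}} = \frac{1}{- \frac{1}{18}} = -18$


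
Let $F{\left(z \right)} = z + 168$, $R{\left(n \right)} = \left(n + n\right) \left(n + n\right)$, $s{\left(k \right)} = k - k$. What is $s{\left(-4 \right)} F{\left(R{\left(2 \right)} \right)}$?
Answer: $0$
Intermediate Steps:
$s{\left(k \right)} = 0$
$R{\left(n \right)} = 4 n^{2}$ ($R{\left(n \right)} = 2 n 2 n = 4 n^{2}$)
$F{\left(z \right)} = 168 + z$
$s{\left(-4 \right)} F{\left(R{\left(2 \right)} \right)} = 0 \left(168 + 4 \cdot 2^{2}\right) = 0 \left(168 + 4 \cdot 4\right) = 0 \left(168 + 16\right) = 0 \cdot 184 = 0$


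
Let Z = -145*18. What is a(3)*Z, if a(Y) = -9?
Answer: 23490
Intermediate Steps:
Z = -2610
a(3)*Z = -9*(-2610) = 23490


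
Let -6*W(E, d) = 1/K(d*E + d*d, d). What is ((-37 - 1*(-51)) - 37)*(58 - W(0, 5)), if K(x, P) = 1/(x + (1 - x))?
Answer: -8027/6 ≈ -1337.8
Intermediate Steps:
K(x, P) = 1 (K(x, P) = 1/1 = 1)
W(E, d) = -1/6 (W(E, d) = -1/6/1 = -1/6*1 = -1/6)
((-37 - 1*(-51)) - 37)*(58 - W(0, 5)) = ((-37 - 1*(-51)) - 37)*(58 - 1*(-1/6)) = ((-37 + 51) - 37)*(58 + 1/6) = (14 - 37)*(349/6) = -23*349/6 = -8027/6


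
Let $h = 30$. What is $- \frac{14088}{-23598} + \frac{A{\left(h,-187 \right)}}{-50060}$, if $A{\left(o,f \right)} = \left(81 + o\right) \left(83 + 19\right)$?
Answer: $\frac{36505727}{98442990} \approx 0.37083$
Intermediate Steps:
$A{\left(o,f \right)} = 8262 + 102 o$ ($A{\left(o,f \right)} = \left(81 + o\right) 102 = 8262 + 102 o$)
$- \frac{14088}{-23598} + \frac{A{\left(h,-187 \right)}}{-50060} = - \frac{14088}{-23598} + \frac{8262 + 102 \cdot 30}{-50060} = \left(-14088\right) \left(- \frac{1}{23598}\right) + \left(8262 + 3060\right) \left(- \frac{1}{50060}\right) = \frac{2348}{3933} + 11322 \left(- \frac{1}{50060}\right) = \frac{2348}{3933} - \frac{5661}{25030} = \frac{36505727}{98442990}$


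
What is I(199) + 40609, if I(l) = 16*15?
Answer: 40849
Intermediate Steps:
I(l) = 240
I(199) + 40609 = 240 + 40609 = 40849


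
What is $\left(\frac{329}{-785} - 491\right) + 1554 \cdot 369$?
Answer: $\frac{449753646}{785} \approx 5.7294 \cdot 10^{5}$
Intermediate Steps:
$\left(\frac{329}{-785} - 491\right) + 1554 \cdot 369 = \left(329 \left(- \frac{1}{785}\right) - 491\right) + 573426 = \left(- \frac{329}{785} - 491\right) + 573426 = - \frac{385764}{785} + 573426 = \frac{449753646}{785}$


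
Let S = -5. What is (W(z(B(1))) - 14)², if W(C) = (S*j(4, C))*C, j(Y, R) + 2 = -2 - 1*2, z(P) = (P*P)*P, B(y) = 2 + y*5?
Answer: 105596176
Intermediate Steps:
B(y) = 2 + 5*y
z(P) = P³ (z(P) = P²*P = P³)
j(Y, R) = -6 (j(Y, R) = -2 + (-2 - 1*2) = -2 + (-2 - 2) = -2 - 4 = -6)
W(C) = 30*C (W(C) = (-5*(-6))*C = 30*C)
(W(z(B(1))) - 14)² = (30*(2 + 5*1)³ - 14)² = (30*(2 + 5)³ - 14)² = (30*7³ - 14)² = (30*343 - 14)² = (10290 - 14)² = 10276² = 105596176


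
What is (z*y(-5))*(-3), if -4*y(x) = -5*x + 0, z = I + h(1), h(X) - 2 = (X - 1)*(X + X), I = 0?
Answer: 75/2 ≈ 37.500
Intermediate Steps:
h(X) = 2 + 2*X*(-1 + X) (h(X) = 2 + (X - 1)*(X + X) = 2 + (-1 + X)*(2*X) = 2 + 2*X*(-1 + X))
z = 2 (z = 0 + (2 - 2*1 + 2*1**2) = 0 + (2 - 2 + 2*1) = 0 + (2 - 2 + 2) = 0 + 2 = 2)
y(x) = 5*x/4 (y(x) = -(-5*x + 0)/4 = -(-5)*x/4 = 5*x/4)
(z*y(-5))*(-3) = (2*((5/4)*(-5)))*(-3) = (2*(-25/4))*(-3) = -25/2*(-3) = 75/2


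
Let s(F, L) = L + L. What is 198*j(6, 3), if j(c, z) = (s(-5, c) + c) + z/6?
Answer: 3663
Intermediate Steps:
s(F, L) = 2*L
j(c, z) = 3*c + z/6 (j(c, z) = (2*c + c) + z/6 = 3*c + z*(⅙) = 3*c + z/6)
198*j(6, 3) = 198*(3*6 + (⅙)*3) = 198*(18 + ½) = 198*(37/2) = 3663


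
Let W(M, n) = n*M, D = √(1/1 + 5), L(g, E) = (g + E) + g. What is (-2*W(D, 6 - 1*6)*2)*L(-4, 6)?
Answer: 0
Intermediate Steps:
L(g, E) = E + 2*g (L(g, E) = (E + g) + g = E + 2*g)
D = √6 (D = √(1 + 5) = √6 ≈ 2.4495)
W(M, n) = M*n
(-2*W(D, 6 - 1*6)*2)*L(-4, 6) = (-2*√6*(6 - 1*6)*2)*(6 + 2*(-4)) = (-2*√6*(6 - 6)*2)*(6 - 8) = (-2*√6*0*2)*(-2) = (-2*0*2)*(-2) = (0*2)*(-2) = 0*(-2) = 0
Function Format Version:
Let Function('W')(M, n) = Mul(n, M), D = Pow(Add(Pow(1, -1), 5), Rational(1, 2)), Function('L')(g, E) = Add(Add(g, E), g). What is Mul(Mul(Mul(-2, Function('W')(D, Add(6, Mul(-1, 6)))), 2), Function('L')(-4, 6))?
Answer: 0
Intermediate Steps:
Function('L')(g, E) = Add(E, Mul(2, g)) (Function('L')(g, E) = Add(Add(E, g), g) = Add(E, Mul(2, g)))
D = Pow(6, Rational(1, 2)) (D = Pow(Add(1, 5), Rational(1, 2)) = Pow(6, Rational(1, 2)) ≈ 2.4495)
Function('W')(M, n) = Mul(M, n)
Mul(Mul(Mul(-2, Function('W')(D, Add(6, Mul(-1, 6)))), 2), Function('L')(-4, 6)) = Mul(Mul(Mul(-2, Mul(Pow(6, Rational(1, 2)), Add(6, Mul(-1, 6)))), 2), Add(6, Mul(2, -4))) = Mul(Mul(Mul(-2, Mul(Pow(6, Rational(1, 2)), Add(6, -6))), 2), Add(6, -8)) = Mul(Mul(Mul(-2, Mul(Pow(6, Rational(1, 2)), 0)), 2), -2) = Mul(Mul(Mul(-2, 0), 2), -2) = Mul(Mul(0, 2), -2) = Mul(0, -2) = 0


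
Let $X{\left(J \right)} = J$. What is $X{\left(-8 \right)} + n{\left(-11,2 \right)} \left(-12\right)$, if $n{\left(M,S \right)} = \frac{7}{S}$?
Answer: $-50$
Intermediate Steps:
$X{\left(-8 \right)} + n{\left(-11,2 \right)} \left(-12\right) = -8 + \frac{7}{2} \left(-12\right) = -8 - 42 = -50$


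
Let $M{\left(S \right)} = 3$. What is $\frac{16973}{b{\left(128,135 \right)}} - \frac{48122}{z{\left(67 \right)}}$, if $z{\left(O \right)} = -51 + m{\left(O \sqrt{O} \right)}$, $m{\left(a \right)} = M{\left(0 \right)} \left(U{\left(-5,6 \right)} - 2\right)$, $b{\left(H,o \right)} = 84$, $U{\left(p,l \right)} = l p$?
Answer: $\frac{311299}{588} \approx 529.42$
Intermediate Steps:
$m{\left(a \right)} = -96$ ($m{\left(a \right)} = 3 \left(6 \left(-5\right) - 2\right) = 3 \left(-30 - 2\right) = 3 \left(-32\right) = -96$)
$z{\left(O \right)} = -147$ ($z{\left(O \right)} = -51 - 96 = -147$)
$\frac{16973}{b{\left(128,135 \right)}} - \frac{48122}{z{\left(67 \right)}} = \frac{16973}{84} - \frac{48122}{-147} = 16973 \cdot \frac{1}{84} - - \frac{48122}{147} = \frac{16973}{84} + \frac{48122}{147} = \frac{311299}{588}$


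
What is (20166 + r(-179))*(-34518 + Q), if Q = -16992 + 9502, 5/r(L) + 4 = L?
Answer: -155025188984/183 ≈ -8.4713e+8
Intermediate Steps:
r(L) = 5/(-4 + L)
Q = -7490
(20166 + r(-179))*(-34518 + Q) = (20166 + 5/(-4 - 179))*(-34518 - 7490) = (20166 + 5/(-183))*(-42008) = (20166 + 5*(-1/183))*(-42008) = (20166 - 5/183)*(-42008) = (3690373/183)*(-42008) = -155025188984/183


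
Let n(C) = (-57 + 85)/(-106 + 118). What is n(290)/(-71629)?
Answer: -7/214887 ≈ -3.2575e-5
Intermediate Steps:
n(C) = 7/3 (n(C) = 28/12 = 28*(1/12) = 7/3)
n(290)/(-71629) = (7/3)/(-71629) = (7/3)*(-1/71629) = -7/214887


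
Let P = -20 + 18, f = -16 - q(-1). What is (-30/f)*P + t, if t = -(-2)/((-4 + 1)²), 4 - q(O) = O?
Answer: -166/63 ≈ -2.6349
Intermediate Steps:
q(O) = 4 - O
t = 2/9 (t = -(-2)/((-3)²) = -(-2)/9 = -1*(-2/9) = 2/9 ≈ 0.22222)
f = -21 (f = -16 - (4 - 1*(-1)) = -16 - (4 + 1) = -16 - 1*5 = -16 - 5 = -21)
P = -2
(-30/f)*P + t = -30/(-21)*(-2) + 2/9 = -30*(-1/21)*(-2) + 2/9 = (10/7)*(-2) + 2/9 = -20/7 + 2/9 = -166/63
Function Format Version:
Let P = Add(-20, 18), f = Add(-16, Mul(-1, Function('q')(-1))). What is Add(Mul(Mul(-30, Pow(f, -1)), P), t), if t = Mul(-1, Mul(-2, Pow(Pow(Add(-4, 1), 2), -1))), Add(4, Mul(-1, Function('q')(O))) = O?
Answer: Rational(-166, 63) ≈ -2.6349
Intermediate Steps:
Function('q')(O) = Add(4, Mul(-1, O))
t = Rational(2, 9) (t = Mul(-1, Mul(-2, Pow(Pow(-3, 2), -1))) = Mul(-1, Mul(-2, Pow(9, -1))) = Mul(-1, Mul(-2, Rational(1, 9))) = Mul(-1, Rational(-2, 9)) = Rational(2, 9) ≈ 0.22222)
f = -21 (f = Add(-16, Mul(-1, Add(4, Mul(-1, -1)))) = Add(-16, Mul(-1, Add(4, 1))) = Add(-16, Mul(-1, 5)) = Add(-16, -5) = -21)
P = -2
Add(Mul(Mul(-30, Pow(f, -1)), P), t) = Add(Mul(Mul(-30, Pow(-21, -1)), -2), Rational(2, 9)) = Add(Mul(Mul(-30, Rational(-1, 21)), -2), Rational(2, 9)) = Add(Mul(Rational(10, 7), -2), Rational(2, 9)) = Add(Rational(-20, 7), Rational(2, 9)) = Rational(-166, 63)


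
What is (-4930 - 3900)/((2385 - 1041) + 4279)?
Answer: -8830/5623 ≈ -1.5703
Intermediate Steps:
(-4930 - 3900)/((2385 - 1041) + 4279) = -8830/(1344 + 4279) = -8830/5623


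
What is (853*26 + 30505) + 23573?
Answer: 76256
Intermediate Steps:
(853*26 + 30505) + 23573 = (22178 + 30505) + 23573 = 52683 + 23573 = 76256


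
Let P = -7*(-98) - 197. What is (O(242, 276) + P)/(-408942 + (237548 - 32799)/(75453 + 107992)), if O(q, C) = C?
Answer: -140335425/75018160441 ≈ -0.0018707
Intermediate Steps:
P = 489 (P = 686 - 197 = 489)
(O(242, 276) + P)/(-408942 + (237548 - 32799)/(75453 + 107992)) = (276 + 489)/(-408942 + (237548 - 32799)/(75453 + 107992)) = 765/(-408942 + 204749/183445) = 765/(-75018160441/183445) = 765*(-183445/75018160441) = -140335425/75018160441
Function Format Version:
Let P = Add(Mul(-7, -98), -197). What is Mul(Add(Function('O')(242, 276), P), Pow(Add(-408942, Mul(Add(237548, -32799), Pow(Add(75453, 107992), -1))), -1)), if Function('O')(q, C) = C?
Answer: Rational(-140335425, 75018160441) ≈ -0.0018707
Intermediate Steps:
P = 489 (P = Add(686, -197) = 489)
Mul(Add(Function('O')(242, 276), P), Pow(Add(-408942, Mul(Add(237548, -32799), Pow(Add(75453, 107992), -1))), -1)) = Mul(Add(276, 489), Pow(Add(-408942, Mul(Add(237548, -32799), Pow(Add(75453, 107992), -1))), -1)) = Mul(765, Pow(Add(-408942, Mul(204749, Pow(183445, -1))), -1)) = Mul(765, Pow(Add(-408942, Mul(204749, Rational(1, 183445))), -1)) = Mul(765, Pow(Add(-408942, Rational(204749, 183445)), -1)) = Mul(765, Pow(Rational(-75018160441, 183445), -1)) = Mul(765, Rational(-183445, 75018160441)) = Rational(-140335425, 75018160441)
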